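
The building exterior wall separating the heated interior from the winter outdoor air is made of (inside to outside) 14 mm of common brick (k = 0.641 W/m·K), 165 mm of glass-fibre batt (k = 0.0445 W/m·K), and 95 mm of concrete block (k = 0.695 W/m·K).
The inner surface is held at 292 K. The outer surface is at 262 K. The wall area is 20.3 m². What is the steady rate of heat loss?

Treating each layer as a thermal resistance in series:
R_common brick = L/(kA) = 0.014/(0.641×20.3) = 0.001076 K/W
R_glass-fibre batt = L/(kA) = 0.165/(0.0445×20.3) = 0.1827 K/W
R_concrete block = L/(kA) = 0.095/(0.695×20.3) = 0.006734 K/W
R_total = 0.1905 K/W
Q = ΔT / R_total = 30 / 0.1905

Q ≈ 158 W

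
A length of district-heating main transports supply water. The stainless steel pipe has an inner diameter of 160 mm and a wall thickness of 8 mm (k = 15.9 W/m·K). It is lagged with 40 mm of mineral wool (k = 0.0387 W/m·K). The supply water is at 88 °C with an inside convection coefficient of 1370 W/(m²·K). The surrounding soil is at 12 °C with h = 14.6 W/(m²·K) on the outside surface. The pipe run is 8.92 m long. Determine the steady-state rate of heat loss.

Q ≈ 416 W

Radial resistances (cylindrical: R_cond = ln(r_o/r_i)/(2πkL), R_conv = 1/(h·2πrL)):
R_inner film = 1/(h_i·2πr₁L) = 1/(1370×2π×0.08×8.92) = 1.628×10^-4 K/W
R_stainless steel pipe wall = ln(88/80)/(2π×15.9×8.92) = 1.07×10^-4 K/W
R_mineral wool = ln(128/88)/(2π×0.0387×8.92) = 0.1728 K/W
R_outer film = 1/(h_o·2πr_oL) = 1/(14.6×2π×0.128×8.92) = 0.009548 K/W
R_total = 0.1826 K/W
Q = ΔT/R_total = 76/0.1826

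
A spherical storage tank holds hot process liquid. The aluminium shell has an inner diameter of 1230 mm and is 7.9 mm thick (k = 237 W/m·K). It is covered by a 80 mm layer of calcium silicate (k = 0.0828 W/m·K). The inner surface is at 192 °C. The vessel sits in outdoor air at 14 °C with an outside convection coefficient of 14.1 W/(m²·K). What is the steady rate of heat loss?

Radial (spherical) resistances in series:
R_aluminium shell = (1/0.615 − 1/0.6229)/(4π×237) = 6.924×10^-6 K/W
R_calcium silicate = (1/0.6229 − 1/0.7029)/(4π×0.0828) = 0.1756 K/W
R_outer film = 1/(h·4πr_o²) = 1/(14.1×4π×0.7029²) = 0.01142 K/W
R_total = 0.187 K/W
Q = ΔT/R_total = 178/0.187

Q ≈ 952 W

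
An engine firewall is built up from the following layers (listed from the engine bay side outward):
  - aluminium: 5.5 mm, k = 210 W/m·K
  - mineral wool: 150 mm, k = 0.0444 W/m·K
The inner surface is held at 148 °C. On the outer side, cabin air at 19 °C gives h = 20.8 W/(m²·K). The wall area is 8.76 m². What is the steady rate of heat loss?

Treating each layer as a thermal resistance in series:
R_aluminium = L/(kA) = 0.0055/(210×8.76) = 2.99×10^-6 K/W
R_mineral wool = L/(kA) = 0.15/(0.0444×8.76) = 0.3857 K/W
R_outer film = 1/(h_o·A) = 1/(20.8×8.76) = 0.005488 K/W
R_total = 0.3912 K/W
Q = ΔT / R_total = 129 / 0.3912

Q ≈ 330 W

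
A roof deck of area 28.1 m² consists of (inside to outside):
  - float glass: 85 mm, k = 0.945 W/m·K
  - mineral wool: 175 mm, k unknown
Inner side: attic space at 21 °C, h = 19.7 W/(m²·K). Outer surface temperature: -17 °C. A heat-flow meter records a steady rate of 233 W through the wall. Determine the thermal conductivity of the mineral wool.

Series thermal resistances:
R_inner film = 1/(h_i·A) = 1/(19.7×28.1) = 0.001806 K/W
R_float glass = L/(kA) = 0.085/(0.945×28.1) = 0.003201 K/W
Sum of known resistances R_other = 0.005007 K/W
Total R = ΔT/Q = 38/233 = 0.1631 K/W
R_mineral wool = R_total − R_other = 0.1581 K/W
k = L/(R·A) = 0.175/(0.1581×28.1)

k ≈ 0.0394 W/(m·K)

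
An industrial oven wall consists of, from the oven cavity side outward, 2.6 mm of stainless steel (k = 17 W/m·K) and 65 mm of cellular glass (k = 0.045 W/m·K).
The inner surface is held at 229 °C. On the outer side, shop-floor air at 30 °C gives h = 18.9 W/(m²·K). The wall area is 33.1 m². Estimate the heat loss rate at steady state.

Q ≈ 4400 W

Model the wall as resistances in series:
R_stainless steel = L/(kA) = 0.0026/(17×33.1) = 4.621×10^-6 K/W
R_cellular glass = L/(kA) = 0.065/(0.045×33.1) = 0.04364 K/W
R_outer film = 1/(h_o·A) = 1/(18.9×33.1) = 0.001598 K/W
R_total = 0.04524 K/W
Q = ΔT / R_total = 199 / 0.04524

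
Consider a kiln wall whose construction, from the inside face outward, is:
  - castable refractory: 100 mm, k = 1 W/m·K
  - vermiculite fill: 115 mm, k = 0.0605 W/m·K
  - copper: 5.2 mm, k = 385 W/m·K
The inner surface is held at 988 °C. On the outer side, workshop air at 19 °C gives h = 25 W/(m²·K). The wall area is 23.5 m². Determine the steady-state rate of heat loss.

Q ≈ 11200 W

Treating each layer as a thermal resistance in series:
R_castable refractory = L/(kA) = 0.1/(1×23.5) = 0.004255 K/W
R_vermiculite fill = L/(kA) = 0.115/(0.0605×23.5) = 0.08089 K/W
R_copper = L/(kA) = 0.0052/(385×23.5) = 5.747×10^-7 K/W
R_outer film = 1/(h_o·A) = 1/(25×23.5) = 0.001702 K/W
R_total = 0.08684 K/W
Q = ΔT / R_total = 969 / 0.08684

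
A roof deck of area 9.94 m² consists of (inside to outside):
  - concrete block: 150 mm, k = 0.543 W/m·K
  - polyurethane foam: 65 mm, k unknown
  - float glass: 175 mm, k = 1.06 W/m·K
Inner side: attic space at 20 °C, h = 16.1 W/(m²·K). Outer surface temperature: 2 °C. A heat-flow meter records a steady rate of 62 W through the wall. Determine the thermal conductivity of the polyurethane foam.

k ≈ 0.0273 W/(m·K)

Series thermal resistances:
R_inner film = 1/(h_i·A) = 1/(16.1×9.94) = 0.006249 K/W
R_concrete block = L/(kA) = 0.15/(0.543×9.94) = 0.02779 K/W
R_float glass = L/(kA) = 0.175/(1.06×9.94) = 0.01661 K/W
Sum of known resistances R_other = 0.05065 K/W
Total R = ΔT/Q = 18/62 = 0.2903 K/W
R_polyurethane foam = R_total − R_other = 0.2397 K/W
k = L/(R·A) = 0.065/(0.2397×9.94)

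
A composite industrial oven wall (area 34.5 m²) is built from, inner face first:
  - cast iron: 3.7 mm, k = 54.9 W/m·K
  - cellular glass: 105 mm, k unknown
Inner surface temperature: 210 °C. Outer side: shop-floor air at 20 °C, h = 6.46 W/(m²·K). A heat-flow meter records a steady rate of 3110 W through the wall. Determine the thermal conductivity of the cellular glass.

k ≈ 0.0538 W/(m·K)

Using the resistance-network approach (series):
R_cast iron = L/(kA) = 0.0037/(54.9×34.5) = 1.953×10^-6 K/W
R_outer film = 1/(h_o·A) = 1/(6.46×34.5) = 0.004487 K/W
Sum of known resistances R_other = 0.004489 K/W
Total R = ΔT/Q = 190/3110 = 0.06109 K/W
R_cellular glass = R_total − R_other = 0.0566 K/W
k = L/(R·A) = 0.105/(0.0566×34.5)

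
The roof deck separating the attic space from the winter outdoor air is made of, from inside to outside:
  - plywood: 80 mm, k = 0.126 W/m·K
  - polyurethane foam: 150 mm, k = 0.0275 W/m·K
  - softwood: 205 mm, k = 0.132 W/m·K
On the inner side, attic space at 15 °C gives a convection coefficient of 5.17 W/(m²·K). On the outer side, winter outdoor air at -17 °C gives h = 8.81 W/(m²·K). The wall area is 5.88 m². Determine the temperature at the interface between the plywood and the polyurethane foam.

T ≈ 11.7 °C

Thermal resistances in series:
R_inner film = 1/(h_i·A) = 1/(5.17×5.88) = 0.0329 K/W
R_plywood = L/(kA) = 0.08/(0.126×5.88) = 0.108 K/W
R_polyurethane foam = L/(kA) = 0.15/(0.0275×5.88) = 0.9276 K/W
R_softwood = L/(kA) = 0.205/(0.132×5.88) = 0.2641 K/W
R_outer film = 1/(h_o·A) = 1/(8.81×5.88) = 0.0193 K/W
R_total = 1.352 K/W;  Q = ΔT/R_total = 32/1.352 = 23.67 W
T_interface = T_inner − Q·ΣR(inner→interface) = 15 − 23.7×0.1409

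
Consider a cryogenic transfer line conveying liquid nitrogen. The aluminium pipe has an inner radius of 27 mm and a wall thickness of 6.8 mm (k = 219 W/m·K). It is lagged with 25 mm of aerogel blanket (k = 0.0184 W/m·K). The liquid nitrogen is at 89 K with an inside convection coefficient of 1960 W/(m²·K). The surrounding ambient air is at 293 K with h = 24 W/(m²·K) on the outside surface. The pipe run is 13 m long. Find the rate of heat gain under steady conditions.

Q ≈ 541 W

Radial resistances (cylindrical: R_cond = ln(r_o/r_i)/(2πkL), R_conv = 1/(h·2πrL)):
R_inner film = 1/(h_i·2πr₁L) = 1/(1960×2π×0.027×13) = 2.313×10^-4 K/W
R_aluminium pipe wall = ln(33.8/27)/(2π×219×13) = 1.256×10^-5 K/W
R_aerogel blanket = ln(58.8/33.8)/(2π×0.0184×13) = 0.3684 K/W
R_outer film = 1/(h_o·2πr_oL) = 1/(24×2π×0.0588×13) = 0.008675 K/W
R_total = 0.3773 K/W
Q = ΔT/R_total = 204/0.3773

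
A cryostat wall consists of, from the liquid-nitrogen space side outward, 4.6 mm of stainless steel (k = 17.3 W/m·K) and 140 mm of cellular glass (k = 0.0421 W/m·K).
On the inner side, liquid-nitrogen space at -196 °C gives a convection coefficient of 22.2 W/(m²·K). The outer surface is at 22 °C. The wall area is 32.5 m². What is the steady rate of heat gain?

Thermal resistances in series:
R_inner film = 1/(h_i·A) = 1/(22.2×32.5) = 0.001386 K/W
R_stainless steel = L/(kA) = 0.0046/(17.3×32.5) = 8.181×10^-6 K/W
R_cellular glass = L/(kA) = 0.14/(0.0421×32.5) = 0.1023 K/W
R_total = 0.1037 K/W
Q = ΔT / R_total = 218 / 0.1037

Q ≈ 2100 W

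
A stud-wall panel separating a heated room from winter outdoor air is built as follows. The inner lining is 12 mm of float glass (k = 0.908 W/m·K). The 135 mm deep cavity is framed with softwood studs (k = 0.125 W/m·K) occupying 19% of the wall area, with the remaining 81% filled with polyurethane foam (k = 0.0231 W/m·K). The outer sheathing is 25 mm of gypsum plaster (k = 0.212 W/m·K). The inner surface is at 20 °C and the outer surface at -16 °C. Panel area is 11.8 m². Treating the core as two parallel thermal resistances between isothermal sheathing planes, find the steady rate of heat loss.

Sheathing layers in series; stud and cavity paths in parallel between them.
R_inner = 0.012/(0.908×11.8) = 0.00112 K/W
R_stud  = 0.135/(0.125×0.19×11.8) = 0.4817 K/W
R_cav   = 0.135/(0.0231×0.81×11.8) = 0.6114 K/W
1/R_core = 1/R_stud + 1/R_cav → R_core = 0.2694 K/W
R_outer = 0.025/(0.212×11.8) = 0.009994 K/W
R_total = 0.2806 K/W
Q = ΔT/R_total = 36/0.2806

Q ≈ 128 W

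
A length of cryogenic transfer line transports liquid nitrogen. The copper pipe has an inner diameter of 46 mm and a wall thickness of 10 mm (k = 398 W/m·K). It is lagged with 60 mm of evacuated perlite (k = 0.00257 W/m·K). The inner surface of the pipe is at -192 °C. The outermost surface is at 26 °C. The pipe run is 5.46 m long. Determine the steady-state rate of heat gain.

Q ≈ 18.6 W

Per-layer cylindrical resistances, series-summed:
R_copper pipe wall = ln(33/23)/(2π×398×5.46) = 2.644×10^-5 K/W
R_evacuated perlite = ln(93/33)/(2π×0.00257×5.46) = 11.75 K/W
R_total = 11.75 K/W
Q = ΔT/R_total = 218/11.75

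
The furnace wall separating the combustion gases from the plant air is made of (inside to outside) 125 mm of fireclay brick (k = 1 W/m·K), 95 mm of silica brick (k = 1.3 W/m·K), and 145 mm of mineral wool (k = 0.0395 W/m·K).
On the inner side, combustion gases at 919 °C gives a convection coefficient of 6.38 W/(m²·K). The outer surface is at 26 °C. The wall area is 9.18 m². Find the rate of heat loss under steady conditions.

Thermal resistances in series:
R_inner film = 1/(h_i·A) = 1/(6.38×9.18) = 0.01707 K/W
R_fireclay brick = L/(kA) = 0.125/(1×9.18) = 0.01362 K/W
R_silica brick = L/(kA) = 0.095/(1.3×9.18) = 0.00796 K/W
R_mineral wool = L/(kA) = 0.145/(0.0395×9.18) = 0.3999 K/W
R_total = 0.4385 K/W
Q = ΔT / R_total = 893 / 0.4385

Q ≈ 2040 W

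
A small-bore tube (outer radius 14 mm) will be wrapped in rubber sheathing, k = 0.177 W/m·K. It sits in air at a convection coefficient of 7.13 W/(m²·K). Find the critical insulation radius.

For a cylinder r_cr = k/h = 0.177/7.13
r_cr = 24.8 mm; since the bare radius (14 mm) is below r_cr, adding a thin layer of insulation will *increase* heat loss.

r_cr ≈ 24.8 mm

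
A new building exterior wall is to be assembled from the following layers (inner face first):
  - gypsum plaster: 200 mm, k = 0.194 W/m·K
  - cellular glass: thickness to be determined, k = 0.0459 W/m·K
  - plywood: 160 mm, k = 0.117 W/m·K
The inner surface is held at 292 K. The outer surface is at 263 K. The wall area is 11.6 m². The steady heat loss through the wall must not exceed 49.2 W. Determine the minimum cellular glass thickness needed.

L ≈ 204 mm

Model the wall as resistances in series:
R_gypsum plaster = L/(kA) = 0.2/(0.194×11.6) = 0.08887 K/W
R_plywood = L/(kA) = 0.16/(0.117×11.6) = 0.1179 K/W
Sum of the known resistances R_other = 0.2068 K/W
Required total resistance R_tot = ΔT/Q_allow = 29/49.2 = 0.5894 K/W
R_cellular glass = R_tot − R_other = 0.3827 K/W
L = R·k·A = 0.3827×0.0459×11.6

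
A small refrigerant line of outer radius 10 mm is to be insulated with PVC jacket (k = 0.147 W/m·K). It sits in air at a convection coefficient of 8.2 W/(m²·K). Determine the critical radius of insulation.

For a cylinder r_cr = k/h = 0.147/8.2
r_cr = 17.9 mm; since the bare radius (10 mm) is below r_cr, adding a thin layer of insulation will *increase* heat loss.

r_cr ≈ 17.9 mm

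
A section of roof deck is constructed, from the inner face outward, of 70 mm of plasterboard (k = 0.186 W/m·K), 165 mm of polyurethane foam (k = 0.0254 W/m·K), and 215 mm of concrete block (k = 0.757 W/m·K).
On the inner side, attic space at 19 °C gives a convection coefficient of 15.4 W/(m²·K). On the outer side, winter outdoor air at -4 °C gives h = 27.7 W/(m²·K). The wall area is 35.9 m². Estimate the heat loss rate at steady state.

Q ≈ 114 W

Series thermal resistances:
R_inner film = 1/(h_i·A) = 1/(15.4×35.9) = 0.001809 K/W
R_plasterboard = L/(kA) = 0.07/(0.186×35.9) = 0.01048 K/W
R_polyurethane foam = L/(kA) = 0.165/(0.0254×35.9) = 0.1809 K/W
R_concrete block = L/(kA) = 0.215/(0.757×35.9) = 0.007911 K/W
R_outer film = 1/(h_o·A) = 1/(27.7×35.9) = 0.001006 K/W
R_total = 0.2022 K/W
Q = ΔT / R_total = 23 / 0.2022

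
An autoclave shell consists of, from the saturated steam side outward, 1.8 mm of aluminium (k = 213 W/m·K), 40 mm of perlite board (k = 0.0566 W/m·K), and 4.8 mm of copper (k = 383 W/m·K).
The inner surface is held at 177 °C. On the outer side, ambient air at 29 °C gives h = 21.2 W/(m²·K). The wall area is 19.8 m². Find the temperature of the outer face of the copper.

T ≈ 38.3 °C

Series thermal resistances:
R_aluminium = L/(kA) = 0.0018/(213×19.8) = 4.268×10^-7 K/W
R_perlite board = L/(kA) = 0.04/(0.0566×19.8) = 0.03569 K/W
R_copper = L/(kA) = 0.0048/(383×19.8) = 6.33×10^-7 K/W
R_outer film = 1/(h_o·A) = 1/(21.2×19.8) = 0.002382 K/W
R_total = 0.03808 K/W;  Q = ΔT/R_total = 148/0.03808 = 3887 W
T_interface = T_inner − Q·ΣR(inner→interface) = 177 − 3890×0.03569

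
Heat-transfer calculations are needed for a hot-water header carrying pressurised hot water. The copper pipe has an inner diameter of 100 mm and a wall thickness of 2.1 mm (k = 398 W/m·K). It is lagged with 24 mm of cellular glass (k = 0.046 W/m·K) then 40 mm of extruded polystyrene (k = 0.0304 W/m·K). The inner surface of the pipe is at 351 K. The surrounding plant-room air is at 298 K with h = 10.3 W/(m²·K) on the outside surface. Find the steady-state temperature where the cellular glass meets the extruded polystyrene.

For a radial system each layer contributes R = ln(r_out/r_in)/(2πkL); films add R = 1/(hA).
R_copper pipe wall = ln(52.1/50)/(2π×398×1) = 1.645×10^-5 K/W
R_cellular glass = ln(76.1/52.1)/(2π×0.046×1) = 1.311 K/W
R_extruded polystyrene = ln(116.1/76.1)/(2π×0.0304×1) = 2.211 K/W
R_outer film = 1/(h_o·2πr_oL) = 1/(10.3×2π×0.1161×1) = 0.1331 K/W
R_total = 3.655 K/W
Q = ΔT/R_total = 53/3.655
Q = 14.5 W/m
T_interface = T_inner − Q·ΣR(inner→interface) = 351 − 14.5×1.311

T ≈ 332 K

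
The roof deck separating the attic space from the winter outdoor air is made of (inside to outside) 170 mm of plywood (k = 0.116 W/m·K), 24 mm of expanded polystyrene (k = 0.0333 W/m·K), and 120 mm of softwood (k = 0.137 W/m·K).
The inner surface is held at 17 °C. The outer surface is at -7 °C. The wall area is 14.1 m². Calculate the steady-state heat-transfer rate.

Model the wall as resistances in series:
R_plywood = L/(kA) = 0.17/(0.116×14.1) = 0.1039 K/W
R_expanded polystyrene = L/(kA) = 0.024/(0.0333×14.1) = 0.05111 K/W
R_softwood = L/(kA) = 0.12/(0.137×14.1) = 0.06212 K/W
R_total = 0.2172 K/W
Q = ΔT / R_total = 24 / 0.2172

Q ≈ 111 W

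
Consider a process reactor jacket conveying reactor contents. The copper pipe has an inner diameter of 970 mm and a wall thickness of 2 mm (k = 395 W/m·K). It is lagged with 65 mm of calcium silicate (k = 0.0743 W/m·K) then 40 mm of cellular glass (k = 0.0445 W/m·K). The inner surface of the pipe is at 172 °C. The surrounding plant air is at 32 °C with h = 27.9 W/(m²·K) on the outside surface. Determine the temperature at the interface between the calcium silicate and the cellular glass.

Treating each annulus and film as a series resistance:
R_copper pipe wall = ln(487/485)/(2π×395×1) = 1.658×10^-6 K/W
R_calcium silicate = ln(552/487)/(2π×0.0743×1) = 0.2684 K/W
R_cellular glass = ln(592/552)/(2π×0.0445×1) = 0.2502 K/W
R_outer film = 1/(h_o·2πr_oL) = 1/(27.9×2π×0.592×1) = 0.009636 K/W
R_total = 0.5282 K/W
Q = ΔT/R_total = 140/0.5282
Q = 265 W/m
T_interface = T_inner − Q·ΣR(inner→interface) = 172 − 265×0.2684

T ≈ 101 °C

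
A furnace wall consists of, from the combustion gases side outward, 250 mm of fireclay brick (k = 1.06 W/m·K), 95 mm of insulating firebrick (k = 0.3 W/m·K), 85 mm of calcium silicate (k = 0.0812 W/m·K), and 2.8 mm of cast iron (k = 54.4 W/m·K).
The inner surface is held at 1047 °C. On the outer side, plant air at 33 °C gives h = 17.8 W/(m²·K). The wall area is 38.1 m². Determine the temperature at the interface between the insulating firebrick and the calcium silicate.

T ≈ 709 °C

Model the wall as resistances in series:
R_fireclay brick = L/(kA) = 0.25/(1.06×38.1) = 0.00619 K/W
R_insulating firebrick = L/(kA) = 0.095/(0.3×38.1) = 0.008311 K/W
R_calcium silicate = L/(kA) = 0.085/(0.0812×38.1) = 0.02748 K/W
R_cast iron = L/(kA) = 0.0028/(54.4×38.1) = 1.351×10^-6 K/W
R_outer film = 1/(h_o·A) = 1/(17.8×38.1) = 0.001475 K/W
R_total = 0.04345 K/W;  Q = ΔT/R_total = 1014/0.04345 = 23340 W
T_interface = T_inner − Q·ΣR(inner→interface) = 1047 − 23300×0.0145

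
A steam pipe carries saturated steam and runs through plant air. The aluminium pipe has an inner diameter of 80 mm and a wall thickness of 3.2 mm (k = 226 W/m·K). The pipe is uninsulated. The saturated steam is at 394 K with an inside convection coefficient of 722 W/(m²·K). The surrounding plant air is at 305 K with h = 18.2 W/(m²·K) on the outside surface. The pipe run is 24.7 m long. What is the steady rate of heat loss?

Cylindrical conduction, so R = ln(r₂/r₁)/(2πkL) per layer, in series:
R_inner film = 1/(h_i·2πr₁L) = 1/(722×2π×0.04×24.7) = 2.231×10^-4 K/W
R_aluminium pipe wall = ln(43.2/40)/(2π×226×24.7) = 2.194×10^-6 K/W
R_outer film = 1/(h_o·2πr_oL) = 1/(18.2×2π×0.0432×24.7) = 0.008195 K/W
R_total = 0.008421 K/W
Q = ΔT/R_total = 89/0.008421

Q ≈ 10600 W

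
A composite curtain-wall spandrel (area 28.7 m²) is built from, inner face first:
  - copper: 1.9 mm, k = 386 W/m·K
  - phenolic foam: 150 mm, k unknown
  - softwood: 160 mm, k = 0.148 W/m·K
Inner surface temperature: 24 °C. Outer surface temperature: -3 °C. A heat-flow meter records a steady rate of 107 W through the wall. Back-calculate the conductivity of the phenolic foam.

k ≈ 0.0243 W/(m·K)

Series thermal resistances:
R_copper = L/(kA) = 0.0019/(386×28.7) = 1.715×10^-7 K/W
R_softwood = L/(kA) = 0.16/(0.148×28.7) = 0.03767 K/W
Sum of known resistances R_other = 0.03767 K/W
Total R = ΔT/Q = 27/107 = 0.2523 K/W
R_phenolic foam = R_total − R_other = 0.2147 K/W
k = L/(R·A) = 0.15/(0.2147×28.7)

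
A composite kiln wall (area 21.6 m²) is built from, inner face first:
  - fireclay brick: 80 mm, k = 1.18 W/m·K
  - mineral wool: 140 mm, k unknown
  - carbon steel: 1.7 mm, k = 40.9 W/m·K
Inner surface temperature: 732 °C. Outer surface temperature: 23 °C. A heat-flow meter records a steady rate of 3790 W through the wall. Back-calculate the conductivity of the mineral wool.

k ≈ 0.0352 W/(m·K)

Series thermal resistances:
R_fireclay brick = L/(kA) = 0.08/(1.18×21.6) = 0.003139 K/W
R_carbon steel = L/(kA) = 0.0017/(40.9×21.6) = 1.924×10^-6 K/W
Sum of known resistances R_other = 0.003141 K/W
Total R = ΔT/Q = 709/3790 = 0.1871 K/W
R_mineral wool = R_total − R_other = 0.1839 K/W
k = L/(R·A) = 0.14/(0.1839×21.6)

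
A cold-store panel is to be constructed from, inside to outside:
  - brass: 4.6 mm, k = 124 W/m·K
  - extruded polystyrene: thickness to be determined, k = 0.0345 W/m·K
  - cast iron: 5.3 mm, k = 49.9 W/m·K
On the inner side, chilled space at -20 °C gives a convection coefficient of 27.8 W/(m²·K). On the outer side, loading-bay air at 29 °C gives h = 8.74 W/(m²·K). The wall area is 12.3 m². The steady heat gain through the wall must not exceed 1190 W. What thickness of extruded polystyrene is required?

L ≈ 12.3 mm

Series thermal resistances:
R_inner film = 1/(h_i·A) = 1/(27.8×12.3) = 0.002924 K/W
R_brass = L/(kA) = 0.0046/(124×12.3) = 3.016×10^-6 K/W
R_cast iron = L/(kA) = 0.0053/(49.9×12.3) = 8.635×10^-6 K/W
R_outer film = 1/(h_o·A) = 1/(8.74×12.3) = 0.009302 K/W
Sum of the known resistances R_other = 0.01224 K/W
Required total resistance R_tot = ΔT/Q_allow = 49/1190 = 0.04118 K/W
R_extruded polystyrene = R_tot − R_other = 0.02894 K/W
L = R·k·A = 0.02894×0.0345×12.3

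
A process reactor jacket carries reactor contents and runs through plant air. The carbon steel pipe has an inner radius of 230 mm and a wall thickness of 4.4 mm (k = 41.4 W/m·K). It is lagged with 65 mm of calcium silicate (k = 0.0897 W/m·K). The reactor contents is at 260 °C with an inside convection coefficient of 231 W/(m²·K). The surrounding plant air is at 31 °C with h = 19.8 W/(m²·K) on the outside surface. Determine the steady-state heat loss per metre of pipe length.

Radial resistances (cylindrical: R_cond = ln(r_o/r_i)/(2πkL), R_conv = 1/(h·2πrL)):
R_inner film = 1/(h_i·2πr₁L) = 1/(231×2π×0.23×1) = 0.002996 K/W
R_carbon steel pipe wall = ln(234.4/230)/(2π×41.4×1) = 7.285×10^-5 K/W
R_calcium silicate = ln(299.4/234.4)/(2π×0.0897×1) = 0.4343 K/W
R_outer film = 1/(h_o·2πr_oL) = 1/(19.8×2π×0.2994×1) = 0.02685 K/W
R_total = 0.4642 K/W
Q = ΔT/R_total = 229/0.4642

q′ ≈ 493 W/m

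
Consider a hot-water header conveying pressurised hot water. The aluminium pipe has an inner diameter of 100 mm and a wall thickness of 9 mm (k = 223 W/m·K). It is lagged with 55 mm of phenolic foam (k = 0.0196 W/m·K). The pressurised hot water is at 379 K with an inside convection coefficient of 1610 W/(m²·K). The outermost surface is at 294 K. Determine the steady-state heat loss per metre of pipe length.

q′ ≈ 15.9 W/m

Per-layer cylindrical resistances, series-summed:
R_inner film = 1/(h_i·2πr₁L) = 1/(1610×2π×0.05×1) = 0.001977 K/W
R_aluminium pipe wall = ln(59/50)/(2π×223×1) = 1.181×10^-4 K/W
R_phenolic foam = ln(114/59)/(2π×0.0196×1) = 5.348 K/W
R_total = 5.351 K/W
Q = ΔT/R_total = 85/5.351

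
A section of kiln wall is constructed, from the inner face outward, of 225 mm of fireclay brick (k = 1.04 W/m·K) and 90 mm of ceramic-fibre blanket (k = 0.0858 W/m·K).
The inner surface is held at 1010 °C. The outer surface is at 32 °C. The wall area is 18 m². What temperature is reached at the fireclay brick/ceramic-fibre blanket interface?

T ≈ 843 °C

Using the resistance-network approach (series):
R_fireclay brick = L/(kA) = 0.225/(1.04×18) = 0.01202 K/W
R_ceramic-fibre blanket = L/(kA) = 0.09/(0.0858×18) = 0.05828 K/W
R_total = 0.07029 K/W;  Q = ΔT/R_total = 978/0.07029 = 13910 W
T_interface = T_inner − Q·ΣR(inner→interface) = 1010 − 13900×0.01202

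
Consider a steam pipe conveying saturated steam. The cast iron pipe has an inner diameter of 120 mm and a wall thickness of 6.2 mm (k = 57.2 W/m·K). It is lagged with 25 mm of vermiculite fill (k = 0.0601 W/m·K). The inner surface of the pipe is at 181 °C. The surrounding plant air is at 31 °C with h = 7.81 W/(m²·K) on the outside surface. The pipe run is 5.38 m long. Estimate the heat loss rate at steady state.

Q ≈ 753 W

Cylindrical conduction, so R = ln(r₂/r₁)/(2πkL) per layer, in series:
R_cast iron pipe wall = ln(66.2/60)/(2π×57.2×5.38) = 5.086×10^-5 K/W
R_vermiculite fill = ln(91.2/66.2)/(2π×0.0601×5.38) = 0.1577 K/W
R_outer film = 1/(h_o·2πr_oL) = 1/(7.81×2π×0.0912×5.38) = 0.04153 K/W
R_total = 0.1993 K/W
Q = ΔT/R_total = 150/0.1993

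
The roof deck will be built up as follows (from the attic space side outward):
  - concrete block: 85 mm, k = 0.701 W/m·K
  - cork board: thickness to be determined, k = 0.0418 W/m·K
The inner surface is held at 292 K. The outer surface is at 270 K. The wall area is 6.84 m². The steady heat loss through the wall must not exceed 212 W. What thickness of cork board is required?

L ≈ 24.6 mm

Using the resistance-network approach (series):
R_concrete block = L/(kA) = 0.085/(0.701×6.84) = 0.01773 K/W
Sum of the known resistances R_other = 0.01773 K/W
Required total resistance R_tot = ΔT/Q_allow = 22/212 = 0.1038 K/W
R_cork board = R_tot − R_other = 0.08605 K/W
L = R·k·A = 0.08605×0.0418×6.84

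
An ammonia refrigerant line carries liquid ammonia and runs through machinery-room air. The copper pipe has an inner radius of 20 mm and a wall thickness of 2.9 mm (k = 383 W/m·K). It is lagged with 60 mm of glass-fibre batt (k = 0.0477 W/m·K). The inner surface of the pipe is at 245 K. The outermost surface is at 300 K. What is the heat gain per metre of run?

For a radial system each layer contributes R = ln(r_out/r_in)/(2πkL); films add R = 1/(hA).
R_copper pipe wall = ln(22.9/20)/(2π×383×1) = 5.627×10^-5 K/W
R_glass-fibre batt = ln(82.9/22.9)/(2π×0.0477×1) = 4.293 K/W
R_total = 4.293 K/W
Q = ΔT/R_total = 55/4.293

q′ ≈ 12.8 W/m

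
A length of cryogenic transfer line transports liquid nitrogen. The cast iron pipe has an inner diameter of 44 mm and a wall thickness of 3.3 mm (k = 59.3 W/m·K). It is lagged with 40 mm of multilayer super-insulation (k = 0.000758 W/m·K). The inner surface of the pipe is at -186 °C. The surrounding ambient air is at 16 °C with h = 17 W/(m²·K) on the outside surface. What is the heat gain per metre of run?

Cylindrical conduction, so R = ln(r₂/r₁)/(2πkL) per layer, in series:
R_cast iron pipe wall = ln(25.3/22)/(2π×59.3×1) = 3.751×10^-4 K/W
R_multilayer super-insulation = ln(65.3/25.3)/(2π×0.000758×1) = 199.1 K/W
R_outer film = 1/(h_o·2πr_oL) = 1/(17×2π×0.0653×1) = 0.1434 K/W
R_total = 199.2 K/W
Q = ΔT/R_total = 202/199.2

q′ ≈ 1.01 W/m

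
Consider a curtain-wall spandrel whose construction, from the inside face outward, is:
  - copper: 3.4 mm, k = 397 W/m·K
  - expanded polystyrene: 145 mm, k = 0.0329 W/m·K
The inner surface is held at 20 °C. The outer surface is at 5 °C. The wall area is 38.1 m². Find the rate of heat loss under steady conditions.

Q ≈ 130 W

Series thermal resistances:
R_copper = L/(kA) = 0.0034/(397×38.1) = 2.248×10^-7 K/W
R_expanded polystyrene = L/(kA) = 0.145/(0.0329×38.1) = 0.1157 K/W
R_total = 0.1157 K/W
Q = ΔT / R_total = 15 / 0.1157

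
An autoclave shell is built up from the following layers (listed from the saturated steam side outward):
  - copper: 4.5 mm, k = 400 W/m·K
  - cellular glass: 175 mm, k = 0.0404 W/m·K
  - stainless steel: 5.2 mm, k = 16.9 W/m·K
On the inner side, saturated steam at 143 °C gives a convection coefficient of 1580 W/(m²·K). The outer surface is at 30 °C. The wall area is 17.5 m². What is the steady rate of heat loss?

Q ≈ 456 W

Treating each layer as a thermal resistance in series:
R_inner film = 1/(h_i·A) = 1/(1580×17.5) = 3.617×10^-5 K/W
R_copper = L/(kA) = 0.0045/(400×17.5) = 6.429×10^-7 K/W
R_cellular glass = L/(kA) = 0.175/(0.0404×17.5) = 0.2475 K/W
R_stainless steel = L/(kA) = 0.0052/(16.9×17.5) = 1.758×10^-5 K/W
R_total = 0.2476 K/W
Q = ΔT / R_total = 113 / 0.2476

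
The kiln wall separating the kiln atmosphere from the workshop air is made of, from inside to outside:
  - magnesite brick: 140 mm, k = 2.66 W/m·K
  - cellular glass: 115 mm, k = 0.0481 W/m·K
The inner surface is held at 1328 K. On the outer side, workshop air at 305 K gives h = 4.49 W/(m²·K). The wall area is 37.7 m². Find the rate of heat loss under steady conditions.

Q ≈ 14500 W

Thermal resistances in series:
R_magnesite brick = L/(kA) = 0.14/(2.66×37.7) = 0.001396 K/W
R_cellular glass = L/(kA) = 0.115/(0.0481×37.7) = 0.06342 K/W
R_outer film = 1/(h_o·A) = 1/(4.49×37.7) = 0.005908 K/W
R_total = 0.07072 K/W
Q = ΔT / R_total = 1023 / 0.07072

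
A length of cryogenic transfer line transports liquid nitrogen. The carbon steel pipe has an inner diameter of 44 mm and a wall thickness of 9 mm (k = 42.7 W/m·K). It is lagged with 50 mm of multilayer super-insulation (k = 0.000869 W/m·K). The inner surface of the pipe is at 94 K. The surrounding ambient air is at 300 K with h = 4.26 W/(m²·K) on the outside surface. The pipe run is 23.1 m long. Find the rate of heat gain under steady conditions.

Treating each annulus and film as a series resistance:
R_carbon steel pipe wall = ln(31/22)/(2π×42.7×23.1) = 5.534×10^-5 K/W
R_multilayer super-insulation = ln(81/31)/(2π×0.000869×23.1) = 7.615 K/W
R_outer film = 1/(h_o·2πr_oL) = 1/(4.26×2π×0.081×23.1) = 0.01997 K/W
R_total = 7.635 K/W
Q = ΔT/R_total = 206/7.635

Q ≈ 27 W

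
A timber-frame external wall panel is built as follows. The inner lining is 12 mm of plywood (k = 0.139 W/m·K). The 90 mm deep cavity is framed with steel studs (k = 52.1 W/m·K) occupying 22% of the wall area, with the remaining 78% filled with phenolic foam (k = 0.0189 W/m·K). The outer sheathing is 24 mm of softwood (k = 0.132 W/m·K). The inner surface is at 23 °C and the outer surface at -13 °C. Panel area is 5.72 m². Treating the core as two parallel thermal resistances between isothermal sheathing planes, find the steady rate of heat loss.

Sheathing layers in series; stud and cavity paths in parallel between them.
R_inner = 0.012/(0.139×5.72) = 0.01509 K/W
R_stud  = 0.09/(52.1×0.22×5.72) = 0.001373 K/W
R_cav   = 0.09/(0.0189×0.78×5.72) = 1.067 K/W
1/R_core = 1/R_stud + 1/R_cav → R_core = 0.001371 K/W
R_outer = 0.024/(0.132×5.72) = 0.03179 K/W
R_total = 0.04825 K/W
Q = ΔT/R_total = 36/0.04825

Q ≈ 746 W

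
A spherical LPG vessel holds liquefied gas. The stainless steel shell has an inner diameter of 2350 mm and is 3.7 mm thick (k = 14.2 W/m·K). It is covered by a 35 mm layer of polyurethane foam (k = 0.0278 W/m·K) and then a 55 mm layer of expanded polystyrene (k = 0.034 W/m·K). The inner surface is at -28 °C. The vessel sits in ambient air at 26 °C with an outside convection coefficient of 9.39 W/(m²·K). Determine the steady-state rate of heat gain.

Radial (spherical) resistances in series:
R_stainless steel shell = (1/1.175 − 1/1.1787)/(4π×14.2) = 1.497×10^-5 K/W
R_polyurethane foam = (1/1.1787 − 1/1.2137)/(4π×0.0278) = 0.07003 K/W
R_expanded polystyrene = (1/1.2137 − 1/1.2687)/(4π×0.034) = 0.0836 K/W
R_outer film = 1/(h·4πr_o²) = 1/(9.39×4π×1.2687²) = 0.005265 K/W
R_total = 0.1589 K/W
Q = ΔT/R_total = 54/0.1589

Q ≈ 340 W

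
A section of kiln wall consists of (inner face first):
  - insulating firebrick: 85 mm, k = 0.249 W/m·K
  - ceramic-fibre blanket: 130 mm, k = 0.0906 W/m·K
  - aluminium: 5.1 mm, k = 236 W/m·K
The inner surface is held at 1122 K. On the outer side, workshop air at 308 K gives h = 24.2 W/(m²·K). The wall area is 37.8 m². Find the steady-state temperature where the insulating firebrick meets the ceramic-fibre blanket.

T ≈ 969 K

Model the wall as resistances in series:
R_insulating firebrick = L/(kA) = 0.085/(0.249×37.8) = 0.009031 K/W
R_ceramic-fibre blanket = L/(kA) = 0.13/(0.0906×37.8) = 0.03796 K/W
R_aluminium = L/(kA) = 0.0051/(236×37.8) = 5.717×10^-7 K/W
R_outer film = 1/(h_o·A) = 1/(24.2×37.8) = 0.001093 K/W
R_total = 0.04808 K/W;  Q = ΔT/R_total = 814/0.04808 = 16930 W
T_interface = T_inner − Q·ΣR(inner→interface) = 1122 − 16900×0.009031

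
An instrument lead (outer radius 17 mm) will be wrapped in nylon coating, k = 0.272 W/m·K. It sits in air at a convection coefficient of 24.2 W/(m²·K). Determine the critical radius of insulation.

r_cr ≈ 11.2 mm

For a cylinder r_cr = k/h = 0.272/24.2
r_cr = 11.2 mm; since the bare radius (17 mm) is above r_cr, any added insulation will reduce heat loss.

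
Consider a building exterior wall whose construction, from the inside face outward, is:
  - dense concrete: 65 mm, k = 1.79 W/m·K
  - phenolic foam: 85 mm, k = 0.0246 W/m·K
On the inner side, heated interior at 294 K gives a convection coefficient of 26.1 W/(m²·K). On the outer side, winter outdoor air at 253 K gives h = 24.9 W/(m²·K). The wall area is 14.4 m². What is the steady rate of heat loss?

Q ≈ 165 W

Treating each layer as a thermal resistance in series:
R_inner film = 1/(h_i·A) = 1/(26.1×14.4) = 0.002661 K/W
R_dense concrete = L/(kA) = 0.065/(1.79×14.4) = 0.002522 K/W
R_phenolic foam = L/(kA) = 0.085/(0.0246×14.4) = 0.24 K/W
R_outer film = 1/(h_o·A) = 1/(24.9×14.4) = 0.002789 K/W
R_total = 0.2479 K/W
Q = ΔT / R_total = 41 / 0.2479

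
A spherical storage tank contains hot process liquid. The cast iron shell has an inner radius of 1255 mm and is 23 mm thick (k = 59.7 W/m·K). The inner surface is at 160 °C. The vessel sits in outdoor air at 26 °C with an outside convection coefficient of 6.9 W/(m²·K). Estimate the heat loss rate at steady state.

Each spherical layer contributes R = (1/r_i − 1/r_o)/(4πk):
R_cast iron shell = (1/1.255 − 1/1.278)/(4π×59.7) = 1.911×10^-5 K/W
R_outer film = 1/(h·4πr_o²) = 1/(6.9×4π×1.278²) = 0.007061 K/W
R_total = 0.00708 K/W
Q = ΔT/R_total = 134/0.00708

Q ≈ 18900 W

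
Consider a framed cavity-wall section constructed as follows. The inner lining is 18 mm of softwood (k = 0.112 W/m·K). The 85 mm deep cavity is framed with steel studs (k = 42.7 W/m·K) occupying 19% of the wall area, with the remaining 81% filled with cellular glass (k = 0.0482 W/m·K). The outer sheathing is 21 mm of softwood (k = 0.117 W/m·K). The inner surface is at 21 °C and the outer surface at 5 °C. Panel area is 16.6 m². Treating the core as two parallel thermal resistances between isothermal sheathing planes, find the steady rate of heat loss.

Sheathing layers in series; stud and cavity paths in parallel between them.
R_inner = 0.018/(0.112×16.6) = 0.009682 K/W
R_stud  = 0.085/(42.7×0.19×16.6) = 6.311×10^-4 K/W
R_cav   = 0.085/(0.0482×0.81×16.6) = 0.1312 K/W
1/R_core = 1/R_stud + 1/R_cav → R_core = 6.281×10^-4 K/W
R_outer = 0.021/(0.117×16.6) = 0.01081 K/W
R_total = 0.02112 K/W
Q = ΔT/R_total = 16/0.02112

Q ≈ 757 W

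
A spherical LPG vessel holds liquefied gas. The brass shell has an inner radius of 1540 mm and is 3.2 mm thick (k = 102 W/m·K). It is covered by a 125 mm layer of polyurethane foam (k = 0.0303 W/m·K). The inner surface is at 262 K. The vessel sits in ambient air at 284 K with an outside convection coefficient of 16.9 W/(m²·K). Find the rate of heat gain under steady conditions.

Q ≈ 170 W

Radial (spherical) resistances in series:
R_brass shell = (1/1.54 − 1/1.5432)/(4π×102) = 1.051×10^-6 K/W
R_polyurethane foam = (1/1.5432 − 1/1.6682)/(4π×0.0303) = 0.1275 K/W
R_outer film = 1/(h·4πr_o²) = 1/(16.9×4π×1.6682²) = 0.001692 K/W
R_total = 0.1292 K/W
Q = ΔT/R_total = 22/0.1292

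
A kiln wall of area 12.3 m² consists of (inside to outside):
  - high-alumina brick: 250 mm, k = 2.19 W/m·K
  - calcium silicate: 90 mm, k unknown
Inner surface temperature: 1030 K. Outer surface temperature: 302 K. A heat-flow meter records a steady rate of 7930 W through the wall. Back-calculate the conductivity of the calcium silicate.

Thermal resistances in series:
R_high-alumina brick = L/(kA) = 0.25/(2.19×12.3) = 0.009281 K/W
Sum of known resistances R_other = 0.009281 K/W
Total R = ΔT/Q = 728/7930 = 0.0918 K/W
R_calcium silicate = R_total − R_other = 0.08252 K/W
k = L/(R·A) = 0.09/(0.08252×12.3)

k ≈ 0.0887 W/(m·K)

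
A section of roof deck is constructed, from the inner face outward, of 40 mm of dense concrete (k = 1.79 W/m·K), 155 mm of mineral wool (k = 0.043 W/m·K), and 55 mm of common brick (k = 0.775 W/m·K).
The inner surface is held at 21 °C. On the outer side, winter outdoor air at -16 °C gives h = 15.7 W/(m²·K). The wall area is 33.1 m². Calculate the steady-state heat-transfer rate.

Q ≈ 326 W

Series thermal resistances:
R_dense concrete = L/(kA) = 0.04/(1.79×33.1) = 6.751×10^-4 K/W
R_mineral wool = L/(kA) = 0.155/(0.043×33.1) = 0.1089 K/W
R_common brick = L/(kA) = 0.055/(0.775×33.1) = 0.002144 K/W
R_outer film = 1/(h_o·A) = 1/(15.7×33.1) = 0.001924 K/W
R_total = 0.1136 K/W
Q = ΔT / R_total = 37 / 0.1136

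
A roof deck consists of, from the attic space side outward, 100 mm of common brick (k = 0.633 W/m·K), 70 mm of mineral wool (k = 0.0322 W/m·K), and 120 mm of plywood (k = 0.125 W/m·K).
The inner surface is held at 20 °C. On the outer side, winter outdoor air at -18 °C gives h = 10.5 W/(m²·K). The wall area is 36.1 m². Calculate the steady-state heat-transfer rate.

Model the wall as resistances in series:
R_common brick = L/(kA) = 0.1/(0.633×36.1) = 0.004376 K/W
R_mineral wool = L/(kA) = 0.07/(0.0322×36.1) = 0.06022 K/W
R_plywood = L/(kA) = 0.12/(0.125×36.1) = 0.02659 K/W
R_outer film = 1/(h_o·A) = 1/(10.5×36.1) = 0.002638 K/W
R_total = 0.09383 K/W
Q = ΔT / R_total = 38 / 0.09383

Q ≈ 405 W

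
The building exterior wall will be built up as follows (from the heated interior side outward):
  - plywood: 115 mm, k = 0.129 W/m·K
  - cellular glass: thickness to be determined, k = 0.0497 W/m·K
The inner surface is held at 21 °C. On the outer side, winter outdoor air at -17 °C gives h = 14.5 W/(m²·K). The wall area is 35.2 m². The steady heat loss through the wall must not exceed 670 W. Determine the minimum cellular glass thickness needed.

Treating each layer as a thermal resistance in series:
R_plywood = L/(kA) = 0.115/(0.129×35.2) = 0.02533 K/W
R_outer film = 1/(h_o·A) = 1/(14.5×35.2) = 0.001959 K/W
Sum of the known resistances R_other = 0.02729 K/W
Required total resistance R_tot = ΔT/Q_allow = 38/670 = 0.05672 K/W
R_cellular glass = R_tot − R_other = 0.02943 K/W
L = R·k·A = 0.02943×0.0497×35.2

L ≈ 51.5 mm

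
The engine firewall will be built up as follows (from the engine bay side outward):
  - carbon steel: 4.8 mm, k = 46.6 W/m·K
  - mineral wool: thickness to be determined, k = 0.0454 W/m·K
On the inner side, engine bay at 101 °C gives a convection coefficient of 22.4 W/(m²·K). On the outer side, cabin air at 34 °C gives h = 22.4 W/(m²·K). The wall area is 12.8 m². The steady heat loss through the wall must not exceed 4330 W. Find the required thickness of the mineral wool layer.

L ≈ 4.93 mm

Treating each layer as a thermal resistance in series:
R_inner film = 1/(h_i·A) = 1/(22.4×12.8) = 0.003488 K/W
R_carbon steel = L/(kA) = 0.0048/(46.6×12.8) = 8.047×10^-6 K/W
R_outer film = 1/(h_o·A) = 1/(22.4×12.8) = 0.003488 K/W
Sum of the known resistances R_other = 0.006983 K/W
Required total resistance R_tot = ΔT/Q_allow = 67/4330 = 0.01547 K/W
R_mineral wool = R_tot − R_other = 0.00849 K/W
L = R·k·A = 0.00849×0.0454×12.8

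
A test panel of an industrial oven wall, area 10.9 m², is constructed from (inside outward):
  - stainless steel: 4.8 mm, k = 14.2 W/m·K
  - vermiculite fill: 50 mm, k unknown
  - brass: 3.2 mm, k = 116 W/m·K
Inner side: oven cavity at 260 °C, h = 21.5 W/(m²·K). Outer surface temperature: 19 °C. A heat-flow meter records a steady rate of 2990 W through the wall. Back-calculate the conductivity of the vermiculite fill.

Treating each layer as a thermal resistance in series:
R_inner film = 1/(h_i·A) = 1/(21.5×10.9) = 0.004267 K/W
R_stainless steel = L/(kA) = 0.0048/(14.2×10.9) = 3.101×10^-5 K/W
R_brass = L/(kA) = 0.0032/(116×10.9) = 2.531×10^-6 K/W
Sum of known resistances R_other = 0.004301 K/W
Total R = ΔT/Q = 241/2990 = 0.0806 K/W
R_vermiculite fill = R_total − R_other = 0.0763 K/W
k = L/(R·A) = 0.05/(0.0763×10.9)

k ≈ 0.0601 W/(m·K)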